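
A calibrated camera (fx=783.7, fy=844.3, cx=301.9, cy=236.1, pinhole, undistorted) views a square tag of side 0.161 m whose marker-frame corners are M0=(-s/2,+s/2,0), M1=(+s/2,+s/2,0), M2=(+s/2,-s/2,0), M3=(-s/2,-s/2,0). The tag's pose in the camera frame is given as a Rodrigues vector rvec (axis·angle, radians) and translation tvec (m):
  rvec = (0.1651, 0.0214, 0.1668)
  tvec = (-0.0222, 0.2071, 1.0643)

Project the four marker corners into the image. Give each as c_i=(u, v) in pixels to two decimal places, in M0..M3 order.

Intrinsics K: fx=783.7, fy=844.3, cx=301.9, cy=236.1
Marker side s = 0.161 m; corners in marker frame (Z=0):
  M0 = (-0.0805, +0.0805, 0)
  M1 = (+0.0805, +0.0805, 0)
  M2 = (+0.0805, -0.0805, 0)
  M3 = (-0.0805, -0.0805, 0)
rvec = (0.1651, 0.0214, 0.1668), |rvec| = θ = 0.23567 rad = 13.503°
Rodrigues: sinθ=0.23349, 1−cosθ=0.02764; R = I + sinθ·[k]× + (1−cosθ)·[k]×²:
    [+0.98593 -0.16350 +0.03491]
    [+0.16702 +0.97259 -0.16180]
    [-0.00750 +0.16535 +0.98621]
t = (-0.0222, 0.2071, 1.0643) m
M0: Pc = R·M0+t = (-0.11473, +0.27195, +1.07821); u = 783.7·(-0.11473)/1.07821 + 301.9 = 218.5093, v = 844.3·(+0.27195)/1.07821 + 236.1 = 449.0501
M1: Pc = R·M1+t = (+0.04401, +0.29884, +1.07701); u = 783.7·(+0.04401)/1.07701 + 301.9 = 333.9209, v = 844.3·(+0.29884)/1.07701 + 236.1 = 470.3687
M2: Pc = R·M2+t = (+0.07033, +0.14225, +1.05039); u = 783.7·(+0.07033)/1.05039 + 301.9 = 354.3729, v = 844.3·(+0.14225)/1.05039 + 236.1 = 350.4420
M3: Pc = R·M3+t = (-0.08841, +0.11536, +1.05159); u = 783.7·(-0.08841)/1.05159 + 301.9 = 236.0161, v = 844.3·(+0.11536)/1.05159 + 236.1 = 328.7213

c0=(218.51, 449.05) c1=(333.92, 470.37) c2=(354.37, 350.44) c3=(236.02, 328.72)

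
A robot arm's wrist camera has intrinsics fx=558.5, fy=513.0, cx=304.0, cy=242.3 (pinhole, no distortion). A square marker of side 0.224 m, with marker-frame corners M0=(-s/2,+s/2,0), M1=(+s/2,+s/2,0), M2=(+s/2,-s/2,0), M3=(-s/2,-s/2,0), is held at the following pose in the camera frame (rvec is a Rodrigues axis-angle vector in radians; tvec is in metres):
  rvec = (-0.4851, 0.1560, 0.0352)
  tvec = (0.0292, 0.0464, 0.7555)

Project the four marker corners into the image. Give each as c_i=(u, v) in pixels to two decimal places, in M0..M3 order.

c0=(234.86, 345.98) c1=(411.35, 350.76) c2=(408.49, 207.86) c3=(254.25, 209.80)

Intrinsics K: fx=558.5, fy=513.0, cx=304.0, cy=242.3
Marker side s = 0.224 m; corners in marker frame (Z=0):
  M0 = (-0.1120, +0.1120, 0)
  M1 = (+0.1120, +0.1120, 0)
  M2 = (+0.1120, -0.1120, 0)
  M3 = (-0.1120, -0.1120, 0)
rvec = (-0.4851, 0.1560, 0.0352), |rvec| = θ = 0.51078 rad = 29.266°
Rodrigues: sinθ=0.48886, 1−cosθ=0.12764; R = I + sinθ·[k]× + (1−cosθ)·[k]×²:
    [+0.98749 -0.07071 +0.14095]
    [-0.00333 +0.88427 +0.46697]
    [-0.15766 -0.46159 +0.87297]
t = (0.0292, 0.0464, 0.7555) m
M0: Pc = R·M0+t = (-0.08932, +0.14581, +0.72146); u = 558.5·(-0.08932)/0.72146 + 304.0 = 234.8564, v = 513.0·(+0.14581)/0.72146 + 242.3 = 345.9805
M1: Pc = R·M1+t = (+0.13188, +0.14506, +0.68614); u = 558.5·(+0.13188)/0.68614 + 304.0 = 411.3454, v = 513.0·(+0.14506)/0.68614 + 242.3 = 350.7587
M2: Pc = R·M2+t = (+0.14772, -0.05301, +0.78954); u = 558.5·(+0.14772)/0.78954 + 304.0 = 408.4920, v = 513.0·(-0.05301)/0.78954 + 242.3 = 207.8561
M3: Pc = R·M3+t = (-0.07348, -0.05226, +0.82486); u = 558.5·(-0.07348)/0.82486 + 304.0 = 254.2483, v = 513.0·(-0.05226)/0.82486 + 242.3 = 209.7951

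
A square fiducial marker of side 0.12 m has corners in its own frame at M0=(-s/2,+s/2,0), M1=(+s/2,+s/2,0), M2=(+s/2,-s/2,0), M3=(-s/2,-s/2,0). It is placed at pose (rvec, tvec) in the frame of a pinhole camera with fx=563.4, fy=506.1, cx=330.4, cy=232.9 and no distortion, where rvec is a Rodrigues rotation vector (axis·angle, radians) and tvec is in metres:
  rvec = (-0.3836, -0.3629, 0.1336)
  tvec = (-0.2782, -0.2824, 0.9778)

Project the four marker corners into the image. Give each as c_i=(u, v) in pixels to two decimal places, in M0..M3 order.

c0=(127.17, 103.61) c1=(199.56, 120.87) c2=(209.46, 71.26) c3=(140.89, 52.88)

Intrinsics K: fx=563.4, fy=506.1, cx=330.4, cy=232.9
Marker side s = 0.12 m; corners in marker frame (Z=0):
  M0 = (-0.0600, +0.0600, 0)
  M1 = (+0.0600, +0.0600, 0)
  M2 = (+0.0600, -0.0600, 0)
  M3 = (-0.0600, -0.0600, 0)
rvec = (-0.3836, -0.3629, 0.1336), |rvec| = θ = 0.54470 rad = 31.209°
Rodrigues: sinθ=0.51816, 1−cosθ=0.14472; R = I + sinθ·[k]× + (1−cosθ)·[k]×²:
    [+0.92706 -0.05919 -0.37022]
    [+0.19499 +0.91952 +0.34126]
    [+0.32022 -0.38856 +0.86399]
t = (-0.2782, -0.2824, 0.9778) m
M0: Pc = R·M0+t = (-0.33737, -0.23893, +0.93527); u = 563.4·(-0.33737)/0.93527 + 330.4 = 127.1684, v = 506.1·(-0.23893)/0.93527 + 232.9 = 103.6099
M1: Pc = R·M1+t = (-0.22613, -0.21553, +0.97370); u = 563.4·(-0.22613)/0.97370 + 330.4 = 199.5583, v = 506.1·(-0.21553)/0.97370 + 232.9 = 120.8743
M2: Pc = R·M2+t = (-0.21903, -0.32587, +1.02033); u = 563.4·(-0.21903)/1.02033 + 330.4 = 209.4596, v = 506.1·(-0.32587)/1.02033 + 232.9 = 71.2619
M3: Pc = R·M3+t = (-0.33027, -0.34927, +0.98190); u = 563.4·(-0.33027)/0.98190 + 330.4 = 140.8947, v = 506.1·(-0.34927)/0.98190 + 232.9 = 52.8757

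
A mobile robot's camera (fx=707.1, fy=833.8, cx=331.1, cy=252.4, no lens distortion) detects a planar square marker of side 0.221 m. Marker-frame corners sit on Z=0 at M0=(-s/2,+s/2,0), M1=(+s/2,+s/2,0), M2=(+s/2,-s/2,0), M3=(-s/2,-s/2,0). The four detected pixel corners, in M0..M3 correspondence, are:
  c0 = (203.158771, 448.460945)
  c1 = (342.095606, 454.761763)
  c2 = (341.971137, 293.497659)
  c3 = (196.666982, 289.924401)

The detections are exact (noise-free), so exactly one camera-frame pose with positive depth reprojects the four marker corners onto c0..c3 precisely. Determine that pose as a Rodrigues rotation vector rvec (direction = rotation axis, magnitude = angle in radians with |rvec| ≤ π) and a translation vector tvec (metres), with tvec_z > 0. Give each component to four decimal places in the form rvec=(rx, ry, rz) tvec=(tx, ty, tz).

Intrinsics K: fx=707.1, fy=833.8, cx=331.1, cy=252.4
Marker side s = 0.221 m; corners in marker frame (Z=0):
  M0 = (-0.1105, +0.1105, 0)
  M1 = (+0.1105, +0.1105, 0)
  M2 = (+0.1105, -0.1105, 0)
  M3 = (-0.1105, -0.1105, 0)
Detected image corners:
  c0 = (203.158771, 448.460945) px
  c1 = (342.095606, 454.761763) px
  c2 = (341.971137, 293.497659) px
  c3 = (196.666982, 289.924401) px
Planar DLT: solve 8×8 A·h = b for H (H[2,2]=1):
  H  [+620.12595 +70.56161 +270.35484]
  H  [-8.55619 +799.54142 +373.44656]
  H  [-0.08350 +0.20467 +1.00000]
B = K⁻¹H; ‖b₁‖=0.920020, ‖b₂‖=0.920020; λ = 2/(‖b₁‖+‖b₂‖) = 1.086933, sign → tz>0 ⇒ λ=+1.086933
r₁ = λ·B[:,0] = (+0.99574,+0.01632,-0.09076); r₂ = λ·B[:,1] = (+0.00430,+0.97493,+0.22246)
r₃ = r₁×r₂ = (+0.09212,-0.22190,+0.97071); SVD([r₁ r₂ r₃]) → R = UVᵀ:
  R  [+0.99574 +0.00430 +0.09212]
  R  [+0.01632 +0.97493 -0.22190]
  R  [-0.09076 +0.22246 +0.97071]
t = (-0.09338, +0.15779, +1.08693) m
tr R = 2.941378; θ = arccos((tr R − 1)/2) = 0.242715 rad = 13.907°
axis k = ((R−Rᵀ)₃₂, (R−Rᵀ)₁₃, (R−Rᵀ)₂₁) / (2 sinθ) = (+0.924455, +0.380469, +0.025014)
rvec = θ·k = (+0.224379, +0.092345, +0.006071)

rvec=(0.2244, 0.0923, 0.0061) tvec=(-0.0934, 0.1578, 1.0869)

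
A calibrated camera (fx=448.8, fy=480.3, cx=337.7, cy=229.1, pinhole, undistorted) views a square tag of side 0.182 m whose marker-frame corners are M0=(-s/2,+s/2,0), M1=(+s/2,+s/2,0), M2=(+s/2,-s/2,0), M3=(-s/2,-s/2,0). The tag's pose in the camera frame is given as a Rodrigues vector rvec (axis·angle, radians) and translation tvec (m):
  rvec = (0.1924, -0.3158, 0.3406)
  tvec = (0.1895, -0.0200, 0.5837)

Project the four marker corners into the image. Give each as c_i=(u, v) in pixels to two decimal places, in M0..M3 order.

Intrinsics K: fx=448.8, fy=480.3, cx=337.7, cy=229.1
Marker side s = 0.182 m; corners in marker frame (Z=0):
  M0 = (-0.0910, +0.0910, 0)
  M1 = (+0.0910, +0.0910, 0)
  M2 = (+0.0910, -0.0910, 0)
  M3 = (-0.0910, -0.0910, 0)
rvec = (0.1924, -0.3158, 0.3406), |rvec| = θ = 0.50275 rad = 28.805°
Rodrigues: sinθ=0.48184, 1−cosθ=0.12374; R = I + sinθ·[k]× + (1−cosθ)·[k]×²:
    [+0.89438 -0.35618 -0.27058]
    [+0.29669 +0.92509 -0.23705]
    [+0.33475 +0.13174 +0.93305]
t = (0.1895, -0.0200, 0.5837) m
M0: Pc = R·M0+t = (+0.07570, +0.03718, +0.56523); u = 448.8·(+0.07570)/0.56523 + 337.7 = 397.8063, v = 480.3·(+0.03718)/0.56523 + 229.1 = 260.6972
M1: Pc = R·M1+t = (+0.23848, +0.09118, +0.62615); u = 448.8·(+0.23848)/0.62615 + 337.7 = 508.6309, v = 480.3·(+0.09118)/0.62615 + 229.1 = 299.0422
M2: Pc = R·M2+t = (+0.30330, -0.07718, +0.60217); u = 448.8·(+0.30330)/0.60217 + 337.7 = 563.7503, v = 480.3·(-0.07718)/0.60217 + 229.1 = 167.5370
M3: Pc = R·M3+t = (+0.14052, -0.13118, +0.54125); u = 448.8·(+0.14052)/0.54125 + 337.7 = 454.2207, v = 480.3·(-0.13118)/0.54125 + 229.1 = 112.6910

c0=(397.81, 260.70) c1=(508.63, 299.04) c2=(563.75, 167.54) c3=(454.22, 112.69)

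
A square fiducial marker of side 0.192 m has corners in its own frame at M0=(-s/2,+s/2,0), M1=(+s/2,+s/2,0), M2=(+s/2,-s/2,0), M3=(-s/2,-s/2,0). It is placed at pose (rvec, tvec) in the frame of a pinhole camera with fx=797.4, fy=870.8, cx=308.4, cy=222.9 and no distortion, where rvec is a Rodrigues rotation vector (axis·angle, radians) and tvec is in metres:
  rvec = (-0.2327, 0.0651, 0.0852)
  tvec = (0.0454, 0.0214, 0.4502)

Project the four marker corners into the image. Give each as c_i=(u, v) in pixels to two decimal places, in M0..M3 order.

Intrinsics K: fx=797.4, fy=870.8, cx=308.4, cy=222.9
Marker side s = 0.192 m; corners in marker frame (Z=0):
  M0 = (-0.0960, +0.0960, 0)
  M1 = (+0.0960, +0.0960, 0)
  M2 = (+0.0960, -0.0960, 0)
  M3 = (-0.0960, -0.0960, 0)
rvec = (-0.2327, 0.0651, 0.0852), |rvec| = θ = 0.25622 rad = 14.680°
Rodrigues: sinθ=0.25342, 1−cosθ=0.03264; R = I + sinθ·[k]× + (1−cosθ)·[k]×²:
    [+0.99428 -0.09180 +0.05453]
    [+0.07674 +0.96946 +0.23292]
    [-0.07425 -0.22740 +0.97097]
t = (0.0454, 0.0214, 0.4502) m
M0: Pc = R·M0+t = (-0.05886, +0.10710, +0.43550); u = 797.4·(-0.05886)/0.43550 + 308.4 = 200.6188, v = 870.8·(+0.10710)/0.43550 + 222.9 = 437.0556
M1: Pc = R·M1+t = (+0.13204, +0.12184, +0.42124); u = 797.4·(+0.13204)/0.42124 + 308.4 = 558.3448, v = 870.8·(+0.12184)/0.42124 + 222.9 = 474.7609
M2: Pc = R·M2+t = (+0.14966, -0.06430, +0.46490); u = 797.4·(+0.14966)/0.46490 + 308.4 = 565.1038, v = 870.8·(-0.06430)/0.46490 + 222.9 = 102.4579
M3: Pc = R·M3+t = (-0.04124, -0.07904, +0.47916); u = 797.4·(-0.04124)/0.47916 + 308.4 = 239.7731, v = 870.8·(-0.07904)/0.47916 + 222.9 = 79.2650

c0=(200.62, 437.06) c1=(558.34, 474.76) c2=(565.10, 102.46) c3=(239.77, 79.27)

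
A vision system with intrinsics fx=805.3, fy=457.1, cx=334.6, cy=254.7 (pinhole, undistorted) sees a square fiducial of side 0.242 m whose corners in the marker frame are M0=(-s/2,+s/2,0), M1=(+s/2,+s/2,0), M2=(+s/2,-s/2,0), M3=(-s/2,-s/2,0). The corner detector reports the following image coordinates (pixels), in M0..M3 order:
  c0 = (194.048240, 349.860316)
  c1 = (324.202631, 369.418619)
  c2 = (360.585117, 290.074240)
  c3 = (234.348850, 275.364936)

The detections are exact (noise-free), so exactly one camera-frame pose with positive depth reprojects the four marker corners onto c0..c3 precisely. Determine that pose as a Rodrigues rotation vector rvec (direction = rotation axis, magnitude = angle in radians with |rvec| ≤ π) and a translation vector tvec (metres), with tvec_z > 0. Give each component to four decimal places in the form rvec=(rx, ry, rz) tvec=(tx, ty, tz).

Intrinsics K: fx=805.3, fy=457.1, cx=334.6, cy=254.7
Marker side s = 0.242 m; corners in marker frame (Z=0):
  M0 = (-0.1210, +0.1210, 0)
  M1 = (+0.1210, +0.1210, 0)
  M2 = (+0.1210, -0.1210, 0)
  M3 = (-0.1210, -0.1210, 0)
Detected image corners:
  c0 = (194.048240, 349.860316) px
  c1 = (324.202631, 369.418619) px
  c2 = (360.585117, 290.074240) px
  c3 = (234.348850, 275.364936) px
Planar DLT: solve 8×8 A·h = b for H (H[2,2]=1):
  H  [+468.91880 -211.92989 +277.05072]
  H  [+0.60025 +256.09621 +320.06276]
  H  [-0.21785 -0.19145 +1.00000]
B = K⁻¹H; ‖b₁‖=0.717762, ‖b₂‖=0.717762; λ = 2/(‖b₁‖+‖b₂‖) = 1.393220, sign → tz>0 ⇒ λ=+1.393220
r₁ = λ·B[:,0] = (+0.93737,+0.17095,-0.30351); r₂ = λ·B[:,1] = (-0.25582,+0.92920,-0.26673)
r₃ = r₁×r₂ = (+0.23642,+0.32767,+0.91473); SVD([r₁ r₂ r₃]) → R = UVᵀ:
  R  [+0.93737 -0.25582 +0.23642]
  R  [+0.17095 +0.92920 +0.32767]
  R  [-0.30351 -0.26673 +0.91473]
t = (-0.09956, +0.19922, +1.39322) m
tr R = 2.781295; θ = arccos((tr R − 1)/2) = 0.472029 rad = 27.045°
axis k = ((R−Rᵀ)₃₂, (R−Rᵀ)₁₃, (R−Rᵀ)₂₁) / (2 sinθ) = (-0.653636, +0.593734, +0.469297)
rvec = θ·k = (-0.308535, +0.280259, +0.221522)

rvec=(-0.3085, 0.2803, 0.2215) tvec=(-0.0996, 0.1992, 1.3932)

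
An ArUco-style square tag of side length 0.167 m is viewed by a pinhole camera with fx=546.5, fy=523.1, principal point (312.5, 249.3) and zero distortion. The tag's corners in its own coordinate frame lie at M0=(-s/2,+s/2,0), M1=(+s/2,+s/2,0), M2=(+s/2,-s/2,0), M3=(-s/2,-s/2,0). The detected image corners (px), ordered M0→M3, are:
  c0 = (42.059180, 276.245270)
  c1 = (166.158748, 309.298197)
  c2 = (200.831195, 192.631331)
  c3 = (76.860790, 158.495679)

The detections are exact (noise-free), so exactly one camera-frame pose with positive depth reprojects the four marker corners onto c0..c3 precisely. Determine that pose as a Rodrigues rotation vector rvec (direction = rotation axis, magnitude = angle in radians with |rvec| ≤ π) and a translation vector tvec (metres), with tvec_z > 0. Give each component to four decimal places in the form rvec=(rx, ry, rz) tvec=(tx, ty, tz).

Intrinsics K: fx=546.5, fy=523.1, cx=312.5, cy=249.3
Marker side s = 0.167 m; corners in marker frame (Z=0):
  M0 = (-0.0835, +0.0835, 0)
  M1 = (+0.0835, +0.0835, 0)
  M2 = (+0.0835, -0.0835, 0)
  M3 = (-0.0835, -0.0835, 0)
Detected image corners:
  c0 = (42.059180, 276.245270) px
  c1 = (166.158748, 309.298197) px
  c2 = (200.831195, 192.631331) px
  c3 = (76.860790, 158.495679) px
Planar DLT: solve 8×8 A·h = b for H (H[2,2]=1):
  H  [+749.14596 -206.96362 +121.73878]
  H  [+213.53903 +703.83774 +234.28369]
  H  [+0.05286 +0.00857 +1.00000]
B = K⁻¹H; ‖b₁‖=1.395228, ‖b₂‖=1.395228; λ = 2/(‖b₁‖+‖b₂‖) = 0.716729, sign → tz>0 ⇒ λ=+0.716729
r₁ = λ·B[:,0] = (+0.96083,+0.27453,+0.03789); r₂ = λ·B[:,1] = (-0.27494,+0.96144,+0.00614)
r₃ = r₁×r₂ = (-0.03474,-0.01632,+0.99926); SVD([r₁ r₂ r₃]) → R = UVᵀ:
  R  [+0.96083 -0.27494 -0.03474]
  R  [+0.27453 +0.96144 -0.01632]
  R  [+0.03789 +0.00614 +0.99926]
t = (-0.25018, -0.02057, +0.71673) m
tr R = 2.921537; θ = arccos((tr R − 1)/2) = 0.281036 rad = 16.102°
axis k = ((R−Rᵀ)₃₂, (R−Rᵀ)₁₃, (R−Rᵀ)₂₁) / (2 sinθ) = (+0.040486, -0.130926, +0.990565)
rvec = θ·k = (+0.011378, -0.036795, +0.278384)

rvec=(0.0114, -0.0368, 0.2784) tvec=(-0.2502, -0.0206, 0.7167)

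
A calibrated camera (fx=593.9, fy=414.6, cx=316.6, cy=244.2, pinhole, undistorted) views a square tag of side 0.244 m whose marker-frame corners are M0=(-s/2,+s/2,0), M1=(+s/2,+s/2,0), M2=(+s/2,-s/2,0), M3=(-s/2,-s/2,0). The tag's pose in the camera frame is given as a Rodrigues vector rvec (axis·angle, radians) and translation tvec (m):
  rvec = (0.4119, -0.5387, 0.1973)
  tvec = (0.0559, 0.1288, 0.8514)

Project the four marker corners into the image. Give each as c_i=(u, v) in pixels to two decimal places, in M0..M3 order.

c0=(257.70, 359.34) c1=(393.31, 351.58) c2=(447.86, 257.51) c3=(307.25, 249.68)

Intrinsics K: fx=593.9, fy=414.6, cx=316.6, cy=244.2
Marker side s = 0.244 m; corners in marker frame (Z=0):
  M0 = (-0.1220, +0.1220, 0)
  M1 = (+0.1220, +0.1220, 0)
  M2 = (+0.1220, -0.1220, 0)
  M3 = (-0.1220, -0.1220, 0)
rvec = (0.4119, -0.5387, 0.1973), |rvec| = θ = 0.70625 rad = 40.465°
Rodrigues: sinθ=0.64898, 1−cosθ=0.23920; R = I + sinθ·[k]× + (1−cosθ)·[k]×²:
    [+0.84216 -0.28771 -0.45605]
    [+0.07489 +0.89997 -0.42947]
    [+0.53399 +0.32753 +0.77947]
t = (0.0559, 0.1288, 0.8514) m
M0: Pc = R·M0+t = (-0.08195, +0.22946, +0.82621); u = 593.9·(-0.08195)/0.82621 + 316.6 = 257.6960, v = 414.6·(+0.22946)/0.82621 + 244.2 = 359.3446
M1: Pc = R·M1+t = (+0.12354, +0.24773, +0.95651); u = 593.9·(+0.12354)/0.95651 + 316.6 = 393.3087, v = 414.6·(+0.24773)/0.95651 + 244.2 = 351.5806
M2: Pc = R·M2+t = (+0.19375, +0.02814, +0.87659); u = 593.9·(+0.19375)/0.87659 + 316.6 = 447.8648, v = 414.6·(+0.02814)/0.87659 + 244.2 = 257.5097
M3: Pc = R·M3+t = (-0.01174, +0.00987, +0.74629); u = 593.9·(-0.01174)/0.74629 + 316.6 = 307.2547, v = 414.6·(+0.00987)/0.74629 + 244.2 = 249.6815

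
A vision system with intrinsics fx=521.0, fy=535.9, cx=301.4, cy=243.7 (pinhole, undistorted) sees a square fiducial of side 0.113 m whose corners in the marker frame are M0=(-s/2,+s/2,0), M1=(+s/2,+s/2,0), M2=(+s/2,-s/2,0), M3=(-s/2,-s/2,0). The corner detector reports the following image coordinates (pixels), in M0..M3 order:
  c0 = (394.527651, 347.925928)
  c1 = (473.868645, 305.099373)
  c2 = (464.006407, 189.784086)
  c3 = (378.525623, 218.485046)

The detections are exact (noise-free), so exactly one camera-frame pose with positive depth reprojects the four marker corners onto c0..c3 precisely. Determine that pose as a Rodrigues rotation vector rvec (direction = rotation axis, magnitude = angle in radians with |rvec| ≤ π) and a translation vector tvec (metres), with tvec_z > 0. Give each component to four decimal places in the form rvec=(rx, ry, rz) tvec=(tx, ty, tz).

rvec=(0.1722, -0.6134, -0.2246) tvec=(0.1173, 0.0195, 0.4730)

Intrinsics K: fx=521.0, fy=535.9, cx=301.4, cy=243.7
Marker side s = 0.113 m; corners in marker frame (Z=0):
  M0 = (-0.0565, +0.0565, 0)
  M1 = (+0.0565, +0.0565, 0)
  M2 = (+0.0565, -0.0565, 0)
  M3 = (-0.0565, -0.0565, 0)
Detected image corners:
  c0 = (394.527651, 347.925928) px
  c1 = (473.868645, 305.099373) px
  c2 = (464.006407, 189.784086) px
  c3 = (378.525623, 218.485046) px
Planar DLT: solve 8×8 A·h = b for H (H[2,2]=1):
  H  [+1225.12456 +316.74926 +430.60911]
  H  [-10.16244 +1205.48844 +265.80027]
  H  [+1.16091 +0.47714 +1.00000]
B = K⁻¹H; ‖b₁‖=2.113965, ‖b₂‖=2.113965; λ = 2/(‖b₁‖+‖b₂‖) = 0.473045, sign → tz>0 ⇒ λ=+0.473045
r₁ = λ·B[:,0] = (+0.79467,-0.25870,+0.54916); r₂ = λ·B[:,1] = (+0.15702,+0.96146,+0.22571)
r₃ = r₁×r₂ = (-0.58639,-0.09313,+0.80466); SVD([r₁ r₂ r₃]) → R = UVᵀ:
  R  [+0.79467 +0.15702 -0.58639]
  R  [-0.25870 +0.96146 -0.09313]
  R  [+0.54916 +0.22571 +0.80466]
t = (+0.11732, +0.01951, +0.47304) m
tr R = 2.560785; θ = arccos((tr R − 1)/2) = 0.675503 rad = 38.703°
axis k = ((R−Rᵀ)₃₂, (R−Rᵀ)₁₃, (R−Rᵀ)₂₁) / (2 sinθ) = (+0.254954, -0.908016, -0.332424)
rvec = θ·k = (+0.172222, -0.613367, -0.224553)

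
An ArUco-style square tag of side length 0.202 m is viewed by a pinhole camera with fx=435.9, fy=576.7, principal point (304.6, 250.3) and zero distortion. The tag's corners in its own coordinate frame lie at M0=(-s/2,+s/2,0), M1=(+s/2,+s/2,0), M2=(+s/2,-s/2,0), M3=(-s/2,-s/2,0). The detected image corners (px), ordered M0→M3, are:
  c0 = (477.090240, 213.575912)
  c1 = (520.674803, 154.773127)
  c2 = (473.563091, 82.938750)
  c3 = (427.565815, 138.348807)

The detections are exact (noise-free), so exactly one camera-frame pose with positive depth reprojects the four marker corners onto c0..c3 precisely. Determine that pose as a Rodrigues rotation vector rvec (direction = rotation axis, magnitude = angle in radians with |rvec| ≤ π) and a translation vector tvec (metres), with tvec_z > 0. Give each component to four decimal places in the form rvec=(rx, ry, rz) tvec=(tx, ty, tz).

Intrinsics K: fx=435.9, fy=576.7, cx=304.6, cy=250.3
Marker side s = 0.202 m; corners in marker frame (Z=0):
  M0 = (-0.1010, +0.1010, 0)
  M1 = (+0.1010, +0.1010, 0)
  M2 = (+0.1010, -0.1010, 0)
  M3 = (-0.1010, -0.1010, 0)
Detected image corners:
  c0 = (477.090240, 213.575912) px
  c1 = (520.674803, 154.773127) px
  c2 = (473.563091, 82.938750) px
  c3 = (427.565815, 138.348807) px
Planar DLT: solve 8×8 A·h = b for H (H[2,2]=1):
  H  [+334.22993 +244.28873 +475.28642]
  H  [-247.78158 +365.43759 +146.76667]
  H  [+0.23698 +0.01102 +1.00000]
B = K⁻¹H; ‖b₁‖=0.837328, ‖b₂‖=0.837328; λ = 2/(‖b₁‖+‖b₂‖) = 1.194275, sign → tz>0 ⇒ λ=+1.194275
r₁ = λ·B[:,0] = (+0.71795,-0.63596,+0.28302); r₂ = λ·B[:,1] = (+0.66010,+0.75106,+0.01317)
r₃ = r₁×r₂ = (-0.22094,+0.17737,+0.95902); SVD([r₁ r₂ r₃]) → R = UVᵀ:
  R  [+0.71795 +0.66010 -0.22094]
  R  [-0.63596 +0.75106 +0.17737]
  R  [+0.28302 +0.01317 +0.95902]
t = (+0.46765, -0.21440, +1.19427) m
tr R = 2.428038; θ = arccos((tr R − 1)/2) = 0.775574 rad = 44.437°
axis k = ((R−Rᵀ)₃₂, (R−Rᵀ)₁₃, (R−Rᵀ)₂₁) / (2 sinθ) = (-0.117266, -0.359903, -0.925591)
rvec = θ·k = (-0.090949, -0.279131, -0.717864)

rvec=(-0.0909, -0.2791, -0.7179) tvec=(0.4676, -0.2144, 1.1943)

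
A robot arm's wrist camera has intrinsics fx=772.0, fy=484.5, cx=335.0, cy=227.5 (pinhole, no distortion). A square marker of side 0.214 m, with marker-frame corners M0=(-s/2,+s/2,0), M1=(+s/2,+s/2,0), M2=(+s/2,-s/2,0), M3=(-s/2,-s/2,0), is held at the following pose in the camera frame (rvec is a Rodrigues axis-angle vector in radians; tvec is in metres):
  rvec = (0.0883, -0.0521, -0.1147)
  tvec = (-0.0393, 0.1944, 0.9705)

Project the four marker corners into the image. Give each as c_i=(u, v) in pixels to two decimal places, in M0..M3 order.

c0=(229.34, 382.88) c1=(396.77, 369.03) c2=(378.86, 265.65) c3=(207.84, 278.69)

Intrinsics K: fx=772.0, fy=484.5, cx=335.0, cy=227.5
Marker side s = 0.214 m; corners in marker frame (Z=0):
  M0 = (-0.1070, +0.1070, 0)
  M1 = (+0.1070, +0.1070, 0)
  M2 = (+0.1070, -0.1070, 0)
  M3 = (-0.1070, -0.1070, 0)
rvec = (0.0883, -0.0521, -0.1147), |rvec| = θ = 0.15384 rad = 8.815°
Rodrigues: sinθ=0.15324, 1−cosθ=0.01181; R = I + sinθ·[k]× + (1−cosθ)·[k]×²:
    [+0.99208 +0.11195 -0.05695]
    [-0.11654 +0.98954 -0.08497]
    [+0.04684 +0.09093 +0.99475]
t = (-0.0393, 0.1944, 0.9705) m
M0: Pc = R·M0+t = (-0.13347, +0.31275, +0.97522); u = 772.0·(-0.13347)/0.97522 + 335.0 = 229.3398, v = 484.5·(+0.31275)/0.97522 + 227.5 = 382.8787
M1: Pc = R·M1+t = (+0.07883, +0.28781, +0.98524); u = 772.0·(+0.07883)/0.98524 + 335.0 = 396.7695, v = 484.5·(+0.28781)/0.98524 + 227.5 = 369.0332
M2: Pc = R·M2+t = (+0.05487, +0.07605, +0.96578); u = 772.0·(+0.05487)/0.96578 + 335.0 = 378.8634, v = 484.5·(+0.07605)/0.96578 + 227.5 = 265.6510
M3: Pc = R·M3+t = (-0.15743, +0.10099, +0.95576); u = 772.0·(-0.15743)/0.95576 + 335.0 = 207.8369, v = 484.5·(+0.10099)/0.95576 + 227.5 = 278.6941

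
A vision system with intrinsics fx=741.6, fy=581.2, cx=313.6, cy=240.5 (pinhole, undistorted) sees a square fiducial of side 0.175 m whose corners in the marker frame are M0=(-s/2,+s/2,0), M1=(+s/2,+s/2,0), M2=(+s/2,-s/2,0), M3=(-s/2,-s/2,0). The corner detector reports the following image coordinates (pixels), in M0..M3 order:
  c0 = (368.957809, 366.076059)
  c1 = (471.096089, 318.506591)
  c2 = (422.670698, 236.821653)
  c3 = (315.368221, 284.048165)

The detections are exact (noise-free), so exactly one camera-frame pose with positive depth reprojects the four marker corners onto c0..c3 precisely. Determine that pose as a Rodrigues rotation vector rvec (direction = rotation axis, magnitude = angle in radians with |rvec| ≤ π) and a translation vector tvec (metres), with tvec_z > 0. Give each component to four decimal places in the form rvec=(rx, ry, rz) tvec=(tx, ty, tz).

Intrinsics K: fx=741.6, fy=581.2, cx=313.6, cy=240.5
Marker side s = 0.175 m; corners in marker frame (Z=0):
  M0 = (-0.0875, +0.0875, 0)
  M1 = (+0.0875, +0.0875, 0)
  M2 = (+0.0875, -0.0875, 0)
  M3 = (-0.0875, -0.0875, 0)
Detected image corners:
  c0 = (368.957809, 366.076059) px
  c1 = (471.096089, 318.506591) px
  c2 = (422.670698, 236.821653) px
  c3 = (315.368221, 284.048165) px
Planar DLT: solve 8×8 A·h = b for H (H[2,2]=1):
  H  [+655.71011 +374.41146 +395.66208]
  H  [-226.88029 +531.23754 +301.81505]
  H  [+0.14595 +0.21071 +1.00000]
B = K⁻¹H; ‖b₁‖=0.949176, ‖b₂‖=0.949176; λ = 2/(‖b₁‖+‖b₂‖) = 1.053546, sign → tz>0 ⇒ λ=+1.053546
r₁ = λ·B[:,0] = (+0.86651,-0.47489,+0.15376); r₂ = λ·B[:,1] = (+0.43803,+0.87112,+0.22199)
r₃ = r₁×r₂ = (-0.23937,-0.12500,+0.96285); SVD([r₁ r₂ r₃]) → R = UVᵀ:
  R  [+0.86651 +0.43803 -0.23937]
  R  [-0.47489 +0.87112 -0.12500]
  R  [+0.15376 +0.22199 +0.96285]
t = (+0.11658, +0.11115, +1.05355) m
tr R = 2.700474; θ = arccos((tr R − 1)/2) = 0.554361 rad = 31.763°
axis k = ((R−Rᵀ)₃₂, (R−Rᵀ)₁₃, (R−Rᵀ)₂₁) / (2 sinθ) = (+0.329588, -0.373414, -0.867141)
rvec = θ·k = (+0.182711, -0.207006, -0.480709)

rvec=(0.1827, -0.2070, -0.4807) tvec=(0.1166, 0.1111, 1.0535)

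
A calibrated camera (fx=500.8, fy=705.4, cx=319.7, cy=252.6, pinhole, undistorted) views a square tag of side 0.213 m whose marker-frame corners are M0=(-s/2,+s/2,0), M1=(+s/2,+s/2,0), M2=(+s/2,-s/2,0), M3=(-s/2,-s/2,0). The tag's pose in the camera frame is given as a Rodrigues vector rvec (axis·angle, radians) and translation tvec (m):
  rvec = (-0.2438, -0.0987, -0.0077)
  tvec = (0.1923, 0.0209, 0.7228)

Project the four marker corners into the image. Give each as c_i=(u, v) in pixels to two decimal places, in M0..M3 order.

Intrinsics K: fx=500.8, fy=705.4, cx=319.7, cy=252.6
Marker side s = 0.213 m; corners in marker frame (Z=0):
  M0 = (-0.1065, +0.1065, 0)
  M1 = (+0.1065, +0.1065, 0)
  M2 = (+0.1065, -0.1065, 0)
  M3 = (-0.1065, -0.1065, 0)
rvec = (-0.2438, -0.0987, -0.0077), |rvec| = θ = 0.26313 rad = 15.076°
Rodrigues: sinθ=0.26011, 1−cosθ=0.03442; R = I + sinθ·[k]× + (1−cosθ)·[k]×²:
    [+0.99513 +0.01957 -0.09663]
    [+0.00435 +0.97042 +0.24137]
    [+0.09850 -0.24062 +0.96561]
t = (0.1923, 0.0209, 0.7228) m
M0: Pc = R·M0+t = (+0.08840, +0.12379, +0.68668); u = 500.8·(+0.08840)/0.68668 + 319.7 = 384.1728, v = 705.4·(+0.12379)/0.68668 + 252.6 = 379.7605
M1: Pc = R·M1+t = (+0.30037, +0.12471, +0.70766); u = 500.8·(+0.30037)/0.70766 + 319.7 = 532.2629, v = 705.4·(+0.12471)/0.70766 + 252.6 = 376.9143
M2: Pc = R·M2+t = (+0.29620, -0.08199, +0.75892); u = 500.8·(+0.29620)/0.75892 + 319.7 = 515.1567, v = 705.4·(-0.08199)/0.75892 + 252.6 = 176.3948
M3: Pc = R·M3+t = (+0.08423, -0.08291, +0.73794); u = 500.8·(+0.08423)/0.73794 + 319.7 = 376.8656, v = 705.4·(-0.08291)/0.73794 + 252.6 = 173.3423

c0=(384.17, 379.76) c1=(532.26, 376.91) c2=(515.16, 176.39) c3=(376.87, 173.34)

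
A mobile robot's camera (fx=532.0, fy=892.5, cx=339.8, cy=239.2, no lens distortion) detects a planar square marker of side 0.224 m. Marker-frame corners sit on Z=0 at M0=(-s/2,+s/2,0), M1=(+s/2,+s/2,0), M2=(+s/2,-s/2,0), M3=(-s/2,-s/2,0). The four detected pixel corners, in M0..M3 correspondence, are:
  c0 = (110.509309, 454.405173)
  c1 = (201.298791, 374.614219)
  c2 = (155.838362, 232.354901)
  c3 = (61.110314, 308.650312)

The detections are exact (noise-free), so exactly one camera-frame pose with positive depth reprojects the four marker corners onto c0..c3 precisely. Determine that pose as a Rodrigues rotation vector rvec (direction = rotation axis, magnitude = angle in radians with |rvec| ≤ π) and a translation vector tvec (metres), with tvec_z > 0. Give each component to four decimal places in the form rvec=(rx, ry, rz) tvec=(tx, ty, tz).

Intrinsics K: fx=532.0, fy=892.5, cx=339.8, cy=239.2
Marker side s = 0.224 m; corners in marker frame (Z=0):
  M0 = (-0.1120, +0.1120, 0)
  M1 = (+0.1120, +0.1120, 0)
  M2 = (+0.1120, -0.1120, 0)
  M3 = (-0.1120, -0.1120, 0)
Detected image corners:
  c0 = (110.509309, 454.405173) px
  c1 = (201.298791, 374.614219) px
  c2 = (155.838362, 232.354901) px
  c3 = (61.110314, 308.650312) px
Planar DLT: solve 8×8 A·h = b for H (H[2,2]=1):
  H  [+435.84754 +225.46208 +133.32677]
  H  [-291.88658 +678.72092 +342.63085]
  H  [+0.16529 +0.10504 +1.00000]
B = K⁻¹H; ‖b₁‖=0.821321, ‖b₂‖=0.821321; λ = 2/(‖b₁‖+‖b₂‖) = 1.217551, sign → tz>0 ⇒ λ=+1.217551
r₁ = λ·B[:,0] = (+0.86895,-0.45213,+0.20125); r₂ = λ·B[:,1] = (+0.43431,+0.89164,+0.12789)
r₃ = r₁×r₂ = (-0.23726,-0.02373,+0.97116); SVD([r₁ r₂ r₃]) → R = UVᵀ:
  R  [+0.86895 +0.43431 -0.23726]
  R  [-0.45213 +0.89164 -0.02373]
  R  [+0.20125 +0.12789 +0.97116]
t = (-0.47254, +0.14110, +1.21755) m
tr R = 2.731746; θ = arccos((tr R − 1)/2) = 0.523904 rad = 30.017°
axis k = ((R−Rᵀ)₃₂, (R−Rᵀ)₁₃, (R−Rᵀ)₂₁) / (2 sinθ) = (+0.151537, -0.438278, -0.885974)
rvec = θ·k = (+0.079391, -0.229615, -0.464165)

rvec=(0.0794, -0.2296, -0.4642) tvec=(-0.4725, 0.1411, 1.2176)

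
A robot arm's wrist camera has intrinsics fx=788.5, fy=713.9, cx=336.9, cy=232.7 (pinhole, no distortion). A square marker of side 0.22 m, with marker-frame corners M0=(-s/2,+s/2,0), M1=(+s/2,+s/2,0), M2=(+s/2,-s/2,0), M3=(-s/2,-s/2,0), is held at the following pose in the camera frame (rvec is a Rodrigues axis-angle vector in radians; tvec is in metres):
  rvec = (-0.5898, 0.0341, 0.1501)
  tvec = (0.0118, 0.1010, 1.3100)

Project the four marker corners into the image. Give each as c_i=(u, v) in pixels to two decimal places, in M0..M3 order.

Intrinsics K: fx=788.5, fy=713.9, cx=336.9, cy=232.7
Marker side s = 0.22 m; corners in marker frame (Z=0):
  M0 = (-0.1100, +0.1100, 0)
  M1 = (+0.1100, +0.1100, 0)
  M2 = (+0.1100, -0.1100, 0)
  M3 = (-0.1100, -0.1100, 0)
rvec = (-0.5898, 0.0341, 0.1501), |rvec| = θ = 0.60955 rad = 34.925°
Rodrigues: sinθ=0.57250, 1−cosθ=0.18010; R = I + sinθ·[k]× + (1−cosθ)·[k]×²:
    [+0.98852 -0.15072 -0.01088]
    [+0.13123 +0.82047 +0.55643]
    [-0.07494 -0.55147 +0.83082]
t = (0.0118, 0.1010, 1.3100) m
M0: Pc = R·M0+t = (-0.11352, +0.17682, +1.25758); u = 788.5·(-0.11352)/1.25758 + 336.9 = 265.7255, v = 713.9·(+0.17682)/1.25758 + 232.7 = 333.0745
M1: Pc = R·M1+t = (+0.10396, +0.20569, +1.24110); u = 788.5·(+0.10396)/1.24110 + 336.9 = 402.9466, v = 713.9·(+0.20569)/1.24110 + 232.7 = 351.0144
M2: Pc = R·M2+t = (+0.13712, +0.02518, +1.36242); u = 788.5·(+0.13712)/1.36242 + 336.9 = 416.2562, v = 713.9·(+0.02518)/1.36242 + 232.7 = 245.8961
M3: Pc = R·M3+t = (-0.08036, -0.00369, +1.37890); u = 788.5·(-0.08036)/1.37890 + 336.9 = 290.9494, v = 713.9·(-0.00369)/1.37890 + 232.7 = 230.7915

c0=(265.73, 333.07) c1=(402.95, 351.01) c2=(416.26, 245.90) c3=(290.95, 230.79)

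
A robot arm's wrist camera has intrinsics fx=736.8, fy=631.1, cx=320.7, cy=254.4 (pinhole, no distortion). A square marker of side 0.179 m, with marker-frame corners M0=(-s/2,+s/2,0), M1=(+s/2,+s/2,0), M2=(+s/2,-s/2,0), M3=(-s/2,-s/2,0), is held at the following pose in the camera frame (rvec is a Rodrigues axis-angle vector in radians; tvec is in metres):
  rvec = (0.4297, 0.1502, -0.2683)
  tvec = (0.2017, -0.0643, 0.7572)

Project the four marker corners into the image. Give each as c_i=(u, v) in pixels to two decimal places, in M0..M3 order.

Intrinsics K: fx=736.8, fy=631.1, cx=320.7, cy=254.4
Marker side s = 0.179 m; corners in marker frame (Z=0):
  M0 = (-0.0895, +0.0895, 0)
  M1 = (+0.0895, +0.0895, 0)
  M2 = (+0.0895, -0.0895, 0)
  M3 = (-0.0895, -0.0895, 0)
rvec = (0.4297, 0.1502, -0.2683), |rvec| = θ = 0.52838 rad = 30.274°
Rodrigues: sinθ=0.50414, 1−cosθ=0.13638; R = I + sinθ·[k]× + (1−cosθ)·[k]×²:
    [+0.95382 +0.28752 +0.08699]
    [-0.22446 +0.87464 -0.42967]
    [-0.19962 +0.39030 +0.89879]
t = (0.2017, -0.0643, 0.7572) m
M0: Pc = R·M0+t = (+0.14207, +0.03407, +0.81000); u = 736.8·(+0.14207)/0.81000 + 320.7 = 449.9278, v = 631.1·(+0.03407)/0.81000 + 254.4 = 280.9452
M1: Pc = R·M1+t = (+0.31280, -0.00611, +0.77427); u = 736.8·(+0.31280)/0.77427 + 320.7 = 618.3635, v = 631.1·(-0.00611)/0.77427 + 254.4 = 249.4208
M2: Pc = R·M2+t = (+0.26133, -0.16267, +0.70440); u = 736.8·(+0.26133)/0.70440 + 320.7 = 594.0537, v = 631.1·(-0.16267)/0.70440 + 254.4 = 108.6579
M3: Pc = R·M3+t = (+0.09060, -0.12249, +0.74013); u = 736.8·(+0.09060)/0.74013 + 320.7 = 410.8925, v = 631.1·(-0.12249)/0.74013 + 254.4 = 149.9538

c0=(449.93, 280.95) c1=(618.36, 249.42) c2=(594.05, 108.66) c3=(410.89, 149.95)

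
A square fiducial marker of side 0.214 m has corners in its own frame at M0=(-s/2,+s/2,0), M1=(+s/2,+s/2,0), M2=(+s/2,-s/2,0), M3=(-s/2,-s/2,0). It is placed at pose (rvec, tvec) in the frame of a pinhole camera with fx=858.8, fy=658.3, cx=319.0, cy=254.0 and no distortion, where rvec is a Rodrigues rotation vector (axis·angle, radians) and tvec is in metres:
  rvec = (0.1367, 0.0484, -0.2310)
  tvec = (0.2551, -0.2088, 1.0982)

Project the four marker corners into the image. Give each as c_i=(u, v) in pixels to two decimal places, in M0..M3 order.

Intrinsics K: fx=858.8, fy=658.3, cx=319.0, cy=254.0
Marker side s = 0.214 m; corners in marker frame (Z=0):
  M0 = (-0.1070, +0.1070, 0)
  M1 = (+0.1070, +0.1070, 0)
  M2 = (+0.1070, -0.1070, 0)
  M3 = (-0.1070, -0.1070, 0)
rvec = (0.1367, 0.0484, -0.2310), |rvec| = θ = 0.27275 rad = 15.627°
Rodrigues: sinθ=0.26938, 1−cosθ=0.03697; R = I + sinθ·[k]× + (1−cosθ)·[k]×²:
    [+0.97232 +0.23143 +0.03211]
    [-0.22486 +0.96420 -0.14057]
    [-0.06349 +0.12946 +0.98955]
t = (0.2551, -0.2088, 1.0982) m
M0: Pc = R·M0+t = (+0.17583, -0.08157, +1.11885); u = 858.8·(+0.17583)/1.11885 + 319.0 = 453.9593, v = 658.3·(-0.08157)/1.11885 + 254.0 = 206.0058
M1: Pc = R·M1+t = (+0.38390, -0.12969, +1.10526); u = 858.8·(+0.38390)/1.10526 + 319.0 = 617.2967, v = 658.3·(-0.12969)/1.10526 + 254.0 = 176.7553
M2: Pc = R·M2+t = (+0.33437, -0.33603, +1.07755); u = 858.8·(+0.33437)/1.07755 + 319.0 = 585.4934, v = 658.3·(-0.33603)/1.07755 + 254.0 = 48.7129
M3: Pc = R·M3+t = (+0.12630, -0.28791, +1.09114); u = 858.8·(+0.12630)/1.09114 + 319.0 = 418.4050, v = 658.3·(-0.28791)/1.09114 + 254.0 = 80.3006

c0=(453.96, 206.01) c1=(617.30, 176.76) c2=(585.49, 48.71) c3=(418.40, 80.30)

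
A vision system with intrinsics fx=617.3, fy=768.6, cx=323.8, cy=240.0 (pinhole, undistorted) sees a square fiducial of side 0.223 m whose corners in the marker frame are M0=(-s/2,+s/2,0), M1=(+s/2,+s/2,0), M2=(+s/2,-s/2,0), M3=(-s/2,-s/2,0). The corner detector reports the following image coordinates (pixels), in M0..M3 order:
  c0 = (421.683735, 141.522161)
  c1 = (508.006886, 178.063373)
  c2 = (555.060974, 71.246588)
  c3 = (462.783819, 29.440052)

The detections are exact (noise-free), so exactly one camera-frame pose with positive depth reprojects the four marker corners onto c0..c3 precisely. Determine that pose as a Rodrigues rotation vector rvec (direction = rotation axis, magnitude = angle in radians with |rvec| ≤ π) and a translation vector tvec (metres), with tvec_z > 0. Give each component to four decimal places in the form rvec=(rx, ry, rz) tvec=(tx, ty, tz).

Intrinsics K: fx=617.3, fy=768.6, cx=323.8, cy=240.0
Marker side s = 0.223 m; corners in marker frame (Z=0):
  M0 = (-0.1115, +0.1115, 0)
  M1 = (+0.1115, +0.1115, 0)
  M2 = (+0.1115, -0.1115, 0)
  M3 = (-0.1115, -0.1115, 0)
Detected image corners:
  c0 = (421.683735, 141.522161) px
  c1 = (508.006886, 178.063373) px
  c2 = (555.060974, 71.246588) px
  c3 = (462.783819, 29.440052) px
Planar DLT: solve 8×8 A·h = b for H (H[2,2]=1):
  H  [+444.92090 -30.01705 +486.49707]
  H  [+184.92156 +526.88853 +107.37245]
  H  [+0.09239 +0.34459 +1.00000]
B = K⁻¹H; ‖b₁‖=0.710876, ‖b₂‖=0.710876; λ = 2/(‖b₁‖+‖b₂‖) = 1.406715, sign → tz>0 ⇒ λ=+1.406715
r₁ = λ·B[:,0] = (+0.94572,+0.29786,+0.12997); r₂ = λ·B[:,1] = (-0.32267,+0.81296,+0.48474)
r₃ = r₁×r₂ = (+0.03873,-0.50037,+0.86495); SVD([r₁ r₂ r₃]) → R = UVᵀ:
  R  [+0.94572 -0.32267 +0.03873]
  R  [+0.29786 +0.81296 -0.50037]
  R  [+0.12997 +0.48474 +0.86495]
t = (+0.37076, -0.24274, +1.40671) m
tr R = 2.623630; θ = arccos((tr R − 1)/2) = 0.623542 rad = 35.726°
axis k = ((R−Rᵀ)₃₂, (R−Rᵀ)₁₃, (R−Rᵀ)₂₁) / (2 sinθ) = (+0.843537, -0.078132, +0.531358)
rvec = θ·k = (+0.525981, -0.048719, +0.331324)

rvec=(0.5260, -0.0487, 0.3313) tvec=(0.3708, -0.2427, 1.4067)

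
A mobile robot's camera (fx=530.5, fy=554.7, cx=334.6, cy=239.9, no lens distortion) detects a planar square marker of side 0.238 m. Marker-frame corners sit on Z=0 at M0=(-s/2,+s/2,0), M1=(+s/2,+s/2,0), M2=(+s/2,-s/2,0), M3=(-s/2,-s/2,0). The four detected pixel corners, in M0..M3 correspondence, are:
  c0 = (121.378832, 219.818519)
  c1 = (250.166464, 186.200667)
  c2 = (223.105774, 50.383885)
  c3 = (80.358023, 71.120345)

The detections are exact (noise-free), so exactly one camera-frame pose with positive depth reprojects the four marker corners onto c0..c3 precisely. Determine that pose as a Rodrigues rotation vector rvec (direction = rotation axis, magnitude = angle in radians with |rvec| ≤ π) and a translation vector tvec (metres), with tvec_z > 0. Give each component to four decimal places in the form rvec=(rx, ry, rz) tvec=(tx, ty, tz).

rvec=(0.2620, -0.4655, -0.2264) tvec=(-0.2834, -0.1778, 0.9301)

Intrinsics K: fx=530.5, fy=554.7, cx=334.6, cy=239.9
Marker side s = 0.238 m; corners in marker frame (Z=0):
  M0 = (-0.1190, +0.1190, 0)
  M1 = (+0.1190, +0.1190, 0)
  M2 = (+0.1190, -0.1190, 0)
  M3 = (-0.1190, -0.1190, 0)
Detected image corners:
  c0 = (121.378832, 219.818519) px
  c1 = (250.166464, 186.200667) px
  c2 = (223.105774, 50.383885) px
  c3 = (80.358023, 71.120345) px
Planar DLT: solve 8×8 A·h = b for H (H[2,2]=1):
  H  [+643.89181 +195.69830 +172.97216]
  H  [-56.95482 +638.66458 +133.88557]
  H  [+0.44183 +0.32125 +1.00000]
B = K⁻¹H; ‖b₁‖=1.075113, ‖b₂‖=1.075113; λ = 2/(‖b₁‖+‖b₂‖) = 0.930134, sign → tz>0 ⇒ λ=+0.930134
r₁ = λ·B[:,0] = (+0.86974,-0.27324,+0.41097); r₂ = λ·B[:,1] = (+0.15466,+0.94170,+0.29881)
r₃ = r₁×r₂ = (-0.46865,-0.19633,+0.86129); SVD([r₁ r₂ r₃]) → R = UVᵀ:
  R  [+0.86974 +0.15466 -0.46865]
  R  [-0.27324 +0.94170 -0.19633]
  R  [+0.41097 +0.29881 +0.86129]
t = (-0.28338, -0.17777, +0.93013) m
tr R = 2.672729; θ = arccos((tr R − 1)/2) = 0.580179 rad = 33.242°
axis k = ((R−Rᵀ)₃₂, (R−Rᵀ)₁₃, (R−Rᵀ)₂₁) / (2 sinθ) = (+0.451621, -0.802316, -0.390292)
rvec = θ·k = (+0.262021, -0.465487, -0.226439)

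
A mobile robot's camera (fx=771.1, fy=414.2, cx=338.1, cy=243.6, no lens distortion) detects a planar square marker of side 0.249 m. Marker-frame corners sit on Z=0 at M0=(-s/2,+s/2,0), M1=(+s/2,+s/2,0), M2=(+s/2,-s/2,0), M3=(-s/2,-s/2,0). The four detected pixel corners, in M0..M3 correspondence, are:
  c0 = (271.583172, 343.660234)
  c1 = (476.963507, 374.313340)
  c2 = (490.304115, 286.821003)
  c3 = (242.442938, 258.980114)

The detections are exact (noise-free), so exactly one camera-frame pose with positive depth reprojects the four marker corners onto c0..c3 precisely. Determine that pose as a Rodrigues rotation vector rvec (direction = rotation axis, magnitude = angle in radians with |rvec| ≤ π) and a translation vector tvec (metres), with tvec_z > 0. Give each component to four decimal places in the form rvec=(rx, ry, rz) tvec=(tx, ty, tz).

Intrinsics K: fx=771.1, fy=414.2, cx=338.1, cy=243.6
Marker side s = 0.249 m; corners in marker frame (Z=0):
  M0 = (-0.1245, +0.1245, 0)
  M1 = (+0.1245, +0.1245, 0)
  M2 = (+0.1245, -0.1245, 0)
  M3 = (-0.1245, -0.1245, 0)
Detected image corners:
  c0 = (271.583172, 343.660234) px
  c1 = (476.963507, 374.313340) px
  c2 = (490.304115, 286.821003) px
  c3 = (242.442938, 258.980114) px
Planar DLT: solve 8×8 A·h = b for H (H[2,2]=1):
  H  [+756.96561 +319.72898 +365.17603]
  H  [-5.72609 +587.61571 +319.33816]
  H  [-0.39160 +0.76648 +1.00000]
B = K⁻¹H; ‖b₁‖=1.237125, ‖b₂‖=1.237125; λ = 2/(‖b₁‖+‖b₂‖) = 0.808326, sign → tz>0 ⇒ λ=+0.808326
r₁ = λ·B[:,0] = (+0.93230,+0.17499,-0.31654); r₂ = λ·B[:,1] = (+0.06351,+0.78237,+0.61956)
r₃ = r₁×r₂ = (+0.35607,-0.59772,+0.71829); SVD([r₁ r₂ r₃]) → R = UVᵀ:
  R  [+0.93230 +0.06351 +0.35607]
  R  [+0.17499 +0.78237 -0.59772]
  R  [-0.31654 +0.61956 +0.71829]
t = (+0.02838, +0.14781, +0.80833) m
tr R = 2.432968; θ = arccos((tr R − 1)/2) = 0.772047 rad = 44.235°
axis k = ((R−Rᵀ)₃₂, (R−Rᵀ)₁₃, (R−Rᵀ)₂₁) / (2 sinθ) = (+0.872474, +0.482083, +0.079902)
rvec = θ·k = (+0.673591, +0.372191, +0.061688)

rvec=(0.6736, 0.3722, 0.0617) tvec=(0.0284, 0.1478, 0.8083)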